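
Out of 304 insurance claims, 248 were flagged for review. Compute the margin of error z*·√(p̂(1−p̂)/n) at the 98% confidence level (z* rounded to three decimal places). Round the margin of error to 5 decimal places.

ME = 0.05172

With x = 248 successes in n = 304, p̂ = 0.81579.
SE = √(p̂(1−p̂)/n) = √(0.150277/304) = 0.022234.
z* = 2.326 at the 98% level.
Margin of error = z*·SE = 2.326 × 0.022234 = 0.05172.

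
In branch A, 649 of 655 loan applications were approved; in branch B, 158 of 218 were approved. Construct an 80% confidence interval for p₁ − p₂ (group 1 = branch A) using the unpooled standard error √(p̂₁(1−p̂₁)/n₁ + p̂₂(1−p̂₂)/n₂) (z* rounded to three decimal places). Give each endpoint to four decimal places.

p̂₁ = 649/655 = 0.99084, p̂₂ = 158/218 = 0.72477; p̂₁ − p̂₂ = 0.26607.
SE = √(0.000013857 + 0.000915037) = √0.000928894 = 0.030478.
The 80% critical value is z* = 1.282. Margin of error = 0.03907.
So the interval runs from 0.2270 to 0.3051.

(0.2270, 0.3051)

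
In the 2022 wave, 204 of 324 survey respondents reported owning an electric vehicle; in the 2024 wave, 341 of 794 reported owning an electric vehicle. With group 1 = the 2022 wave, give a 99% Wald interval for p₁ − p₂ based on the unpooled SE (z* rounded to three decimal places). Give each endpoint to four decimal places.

p̂₁ = 204/324 = 0.62963, p̂₂ = 341/794 = 0.42947; p̂₁ − p̂₂ = 0.20016.
Unpooled SE = √(p̂₁(1−p̂₁)/n₁ + p̂₂(1−p̂₂)/n₂) = √(0.000719741 + 0.000308597) = 0.032068.
z* = 2.576 at the 99% level. Margin = 2.576·0.032068 = 0.08261.
CI: 0.20016 ± 0.08261 = (0.1176, 0.2828).

(0.1176, 0.2828)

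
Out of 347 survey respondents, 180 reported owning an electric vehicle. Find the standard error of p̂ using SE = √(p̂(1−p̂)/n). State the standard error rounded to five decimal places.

With x = 180 successes in n = 347, p̂ = 0.51873.
p̂(1−p̂) = 0.249649.
SE = √(0.249649/347) = 0.02682.

SE = 0.02682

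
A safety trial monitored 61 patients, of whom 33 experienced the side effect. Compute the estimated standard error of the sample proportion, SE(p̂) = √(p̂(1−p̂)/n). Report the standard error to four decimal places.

SE = 0.0638

The sample proportion is 33/61 = 0.54098.
p̂(1−p̂) = 0.54098·0.45902 = 0.248321.
SE = √(0.248321/61) = √0.004070836 = 0.0638.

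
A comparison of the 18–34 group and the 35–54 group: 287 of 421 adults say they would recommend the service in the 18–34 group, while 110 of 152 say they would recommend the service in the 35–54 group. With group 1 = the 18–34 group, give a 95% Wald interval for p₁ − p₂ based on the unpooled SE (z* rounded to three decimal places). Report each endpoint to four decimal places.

(-0.1258, 0.0419)

p̂₁ = 0.68171, p̂₂ = 0.72368, so the observed difference is -0.04197.
Unpooled SE = √(p̂₁(1−p̂₁)/n₁ + p̂₂(1−p̂₂)/n₂) = √(0.000515395 + 0.001315562) = 0.042790.
z* = 1.960 at the 95% level. Margin = 1.960·0.042790 = 0.08387.
So the interval runs from -0.1258 to 0.0419.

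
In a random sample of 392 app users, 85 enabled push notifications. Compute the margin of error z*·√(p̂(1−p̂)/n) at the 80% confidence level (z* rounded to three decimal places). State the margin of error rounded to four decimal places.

With x = 85 successes in n = 392, p̂ = 0.21684.
Standard error of p̂: √(0.169819/392) = √0.000433211 = 0.020814.
The 80% critical value is z* = 1.282.
So ME = 0.0267.

ME = 0.0267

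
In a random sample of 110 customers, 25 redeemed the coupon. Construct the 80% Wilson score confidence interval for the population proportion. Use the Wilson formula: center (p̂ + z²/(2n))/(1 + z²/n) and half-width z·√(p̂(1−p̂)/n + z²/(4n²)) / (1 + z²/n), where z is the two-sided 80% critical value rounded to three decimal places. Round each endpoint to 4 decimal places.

(0.1803, 0.2823)

Here p̂ = 25/110 = 0.22727 and z = 1.282 (z² = 1.643524).
1 + z²/n = 1.014941.
Center = (0.22727 + 0.007471)/1.014941 = 0.23129.
Radicand: p̂(1−p̂)/n + z²/(4n²) = 0.001596544 + 0.000033957 = 0.001630501.
Half-width = z·√(radicand)/denom = 1.282·0.040379/1.014941 = 0.05100.
CI: 0.23129 ± 0.05100 = (0.1803, 0.2823).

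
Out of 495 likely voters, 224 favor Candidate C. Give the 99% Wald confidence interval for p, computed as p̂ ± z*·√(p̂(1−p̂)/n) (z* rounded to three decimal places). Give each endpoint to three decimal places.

The sample proportion is 224/495 = 0.45253.
SE(p̂) = √(0.45253·0.54747/495) = 0.022372.
z* = 2.576 at the 99% level.
Margin of error: 2.576 × 0.022372 = 0.05763.
CI: 0.45253 ± 0.05763 = (0.395, 0.510).

(0.395, 0.510)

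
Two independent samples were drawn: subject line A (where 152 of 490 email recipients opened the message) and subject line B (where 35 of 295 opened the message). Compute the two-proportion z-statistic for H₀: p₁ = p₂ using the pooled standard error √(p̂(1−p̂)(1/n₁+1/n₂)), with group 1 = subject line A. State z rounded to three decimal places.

Sample proportions: p̂₁ = 152/490 = 0.31020 and p̂₂ = 35/295 = 0.11864.
Pooled p̂ = (152+35)/(490+295) = 187/785 = 0.23822.
Pooled SE = √[0.1814694·0.00543065] ≈ 0.031393.
z = (p̂₁ − p̂₂)/SE = (0.31020 − 0.11864)/0.031393 = 0.19156/0.031393 = 6.102.

z = 6.102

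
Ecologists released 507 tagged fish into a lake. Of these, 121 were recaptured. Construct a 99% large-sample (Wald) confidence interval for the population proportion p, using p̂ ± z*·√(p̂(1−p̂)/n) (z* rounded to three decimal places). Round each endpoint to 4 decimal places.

With x = 121 successes in n = 507, p̂ = 0.23866.
Standard error of p̂: √(0.181701/507) = √0.000358384 = 0.018931.
The 99% critical value is z* = 2.576.
Margin of error: 2.576 × 0.018931 = 0.04877.
So the interval runs from 0.1899 to 0.2874.

(0.1899, 0.2874)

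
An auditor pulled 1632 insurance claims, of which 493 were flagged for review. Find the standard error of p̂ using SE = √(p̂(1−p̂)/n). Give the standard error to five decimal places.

p̂ = 493/1632 = 0.30208.
p̂(1−p̂) = 0.30208·0.69792 = 0.210828.
SE = √(0.210828/1632) = 0.01137.

SE = 0.01137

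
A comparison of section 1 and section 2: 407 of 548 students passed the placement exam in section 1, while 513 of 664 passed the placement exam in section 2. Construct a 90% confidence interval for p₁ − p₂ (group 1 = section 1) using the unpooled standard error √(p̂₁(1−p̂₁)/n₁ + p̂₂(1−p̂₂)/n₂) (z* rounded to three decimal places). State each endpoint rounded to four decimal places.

p̂₁ = 0.74270, p̂₂ = 0.77259, so the observed difference is -0.02989.
Unpooled SE = √(p̂₁(1−p̂₁)/n₁ + p̂₂(1−p̂₂)/n₂) = √(0.000348716 + 0.000264600) = 0.024765.
z* = 1.645 at the 90% level. Margin = 1.645·0.024765 = 0.04074.
CI: -0.02989 ± 0.04074 = (-0.0706, 0.0108).

(-0.0706, 0.0108)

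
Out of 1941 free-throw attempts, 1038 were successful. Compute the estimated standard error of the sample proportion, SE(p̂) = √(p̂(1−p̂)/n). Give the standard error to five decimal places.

SE = 0.01132

The sample proportion is 1038/1941 = 0.53478.
p̂(1−p̂) = 0.53478·0.46522 = 0.248790.
Dividing by n and taking the root: √0.000128176 = 0.01132.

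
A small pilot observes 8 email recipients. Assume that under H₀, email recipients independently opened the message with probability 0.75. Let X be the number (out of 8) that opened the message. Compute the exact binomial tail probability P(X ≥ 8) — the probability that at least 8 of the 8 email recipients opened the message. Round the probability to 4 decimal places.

P = 0.1001

X is binomial with n = 8 and p = 0.75.
P(X ≥ 8) = C(8,8)·0.75^8·0.25^0.
= 0.100113 = 0.1001.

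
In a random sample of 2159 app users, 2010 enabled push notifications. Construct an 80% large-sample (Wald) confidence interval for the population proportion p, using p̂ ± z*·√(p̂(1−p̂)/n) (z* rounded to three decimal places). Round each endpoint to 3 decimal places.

The sample proportion is 2010/2159 = 0.93099.
SE(p̂) = √(0.93099·0.06901/2159) = 0.005455.
The 80% critical value is z* = 1.282.
Margin of error: 1.282 × 0.005455 = 0.00699.
CI: 0.93099 ± 0.00699 = (0.924, 0.938).

(0.924, 0.938)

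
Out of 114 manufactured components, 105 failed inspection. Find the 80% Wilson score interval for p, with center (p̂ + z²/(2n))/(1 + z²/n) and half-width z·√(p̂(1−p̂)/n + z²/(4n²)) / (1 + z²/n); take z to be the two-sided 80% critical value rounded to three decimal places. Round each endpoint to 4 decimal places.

(0.8824, 0.9478)

Here p̂ = 105/114 = 0.92105 and z = 1.282 (z² = 1.643524).
Denominator 1 + z²/n = 1 + 1.643524/114 = 1.014417.
Adjusted center: (0.92105 + z²/(2n))/1.014417 = 0.91507.
Radicand: p̂(1−p̂)/n + z²/(4n²) = 0.000637848 + 0.000031616 = 0.000669464.
Half-width = z·√(radicand)/denom = 1.282·0.025874/1.014417 = 0.03270.
CI: 0.91507 ± 0.03270 = (0.8824, 0.9478).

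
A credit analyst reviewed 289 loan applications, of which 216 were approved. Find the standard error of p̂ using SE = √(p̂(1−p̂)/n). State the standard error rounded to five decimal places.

The sample proportion is 216/289 = 0.74740.
p̂(1−p̂) = 0.74740·0.25260 = 0.188793.
SE = √(0.188793/289) = √0.000653263 = 0.02556.

SE = 0.02556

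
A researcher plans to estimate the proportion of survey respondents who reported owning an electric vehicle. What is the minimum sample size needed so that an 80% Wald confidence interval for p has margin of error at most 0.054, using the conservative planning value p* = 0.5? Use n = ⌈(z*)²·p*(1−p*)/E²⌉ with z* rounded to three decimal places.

n = 141

z* = 1.282 at the 80% level.
p*(1−p*) = 0.50·0.50 = 0.2500.
(z*)²·p*(1−p*)/E² = 1.643524·0.2500/0.002916 = 140.906.
⌈140.906⌉ = 141.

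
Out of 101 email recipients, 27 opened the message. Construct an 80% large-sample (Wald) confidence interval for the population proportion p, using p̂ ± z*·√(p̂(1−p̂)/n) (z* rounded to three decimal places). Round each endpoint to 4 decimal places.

(0.2109, 0.3238)

p̂ = 27/101 = 0.26733.
SE(p̂) = √(0.26733·0.73267/101) = 0.044037.
z* = 1.282 at the 80% level.
Margin = 1.282·0.044037 = 0.05646.
So the interval runs from 0.2109 to 0.3238.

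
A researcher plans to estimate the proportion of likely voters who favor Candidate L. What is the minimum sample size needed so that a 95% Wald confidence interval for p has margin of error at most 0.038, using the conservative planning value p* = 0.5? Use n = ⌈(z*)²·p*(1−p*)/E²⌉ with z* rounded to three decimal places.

n = 666

The 95% critical value is z* = 1.960.
p*(1−p*) = 0.50·0.50 = 0.2500.
(z*)²·p*(1−p*)/E² = 3.841600·0.2500/0.001444 = 665.097.
⌈665.097⌉ = 666.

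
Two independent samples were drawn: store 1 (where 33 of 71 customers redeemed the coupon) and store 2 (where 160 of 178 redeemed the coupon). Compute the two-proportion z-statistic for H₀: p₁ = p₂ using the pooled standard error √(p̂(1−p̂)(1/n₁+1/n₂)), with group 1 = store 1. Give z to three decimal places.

p̂₁ = 33/71 = 0.46479, p̂₂ = 160/178 = 0.89888.
Pooled p̂ = (33+160)/(71+178) = 193/249 = 0.77510.
Pooled SE = √[0.1743198·0.01970248] ≈ 0.058605.
z = (p̂₁ − p̂₂)/SE = (0.46479 − 0.89888)/0.058605 = -0.43409/0.058605 = -7.407.

z = -7.407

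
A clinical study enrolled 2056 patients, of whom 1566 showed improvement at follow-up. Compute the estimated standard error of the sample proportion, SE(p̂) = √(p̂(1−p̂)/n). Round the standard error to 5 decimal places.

SE = 0.00940

With x = 1566 successes in n = 2056, p̂ = 0.76167.
p̂(1−p̂) = 0.76167·0.23833 = 0.181529.
SE = √(0.181529/2056) = √0.000088292 = 0.00940.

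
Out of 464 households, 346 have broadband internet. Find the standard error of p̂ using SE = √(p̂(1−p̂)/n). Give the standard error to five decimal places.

Sample proportion p̂ = 346/464 = 0.74569.
p̂(1−p̂) = 0.189636.
SE = √(0.189636/464) = 0.02022.

SE = 0.02022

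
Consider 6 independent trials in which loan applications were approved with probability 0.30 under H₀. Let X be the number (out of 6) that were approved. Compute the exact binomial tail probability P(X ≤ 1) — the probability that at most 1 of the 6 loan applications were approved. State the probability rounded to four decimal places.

P = 0.4202

X ~ Binomial(n=6, p=0.30).
P(X ≤ 1) = C(6,0)·0.30^0·0.70^6 + C(6,1)·0.30^1·0.70^5.
= 0.117649 + 0.302526 = 0.4202.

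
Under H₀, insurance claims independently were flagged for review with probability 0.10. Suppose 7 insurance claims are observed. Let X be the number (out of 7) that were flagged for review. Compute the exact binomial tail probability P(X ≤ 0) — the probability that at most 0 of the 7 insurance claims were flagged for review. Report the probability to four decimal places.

P = 0.4783

X ~ Binomial(n=7, p=0.10).
P(X ≤ 0) = C(7,0)·0.10^0·0.90^7.
= 0.478297 = 0.4783.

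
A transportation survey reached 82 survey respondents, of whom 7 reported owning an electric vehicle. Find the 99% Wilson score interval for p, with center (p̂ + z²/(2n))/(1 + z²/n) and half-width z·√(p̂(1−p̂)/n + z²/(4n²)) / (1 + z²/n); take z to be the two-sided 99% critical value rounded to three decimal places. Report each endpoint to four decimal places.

Here p̂ = 7/82 = 0.08537 and z = 2.576 (z² = 6.635776).
1 + z²/n = 1.080924.
Center = (0.08537 + 0.040462)/1.080924 = 0.11641.
Radicand: p̂(1−p̂)/n + z²/(4n²) = 0.000952177 + 0.000246720 = 0.001198897.
Half-width = 2.576·√0.001198897/1.080924 = 0.08252.
CI: 0.11641 ± 0.08252 = (0.0339, 0.1989).

(0.0339, 0.1989)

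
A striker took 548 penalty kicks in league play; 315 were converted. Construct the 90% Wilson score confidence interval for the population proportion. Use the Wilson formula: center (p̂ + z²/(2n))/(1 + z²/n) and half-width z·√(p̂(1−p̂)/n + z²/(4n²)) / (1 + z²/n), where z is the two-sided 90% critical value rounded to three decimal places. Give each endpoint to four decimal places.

(0.5398, 0.6091)

Here p̂ = 315/548 = 0.57482 and z = 1.645 (z² = 2.706025).
1 + z²/n = 1.004938.
Adjusted center: (0.57482 + z²/(2n))/1.004938 = 0.57445.
Radicand: p̂(1−p̂)/n + z²/(4n²) = 0.000445990 + 0.000002253 = 0.000448243.
Half-width = z·√(radicand)/denom = 1.645·0.021172/1.004938 = 0.03466.
So the interval runs from 0.5398 to 0.6091.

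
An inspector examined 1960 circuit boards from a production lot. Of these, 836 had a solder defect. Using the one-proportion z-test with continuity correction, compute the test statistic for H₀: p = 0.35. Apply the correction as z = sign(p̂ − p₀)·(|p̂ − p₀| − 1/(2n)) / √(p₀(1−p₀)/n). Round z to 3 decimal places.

z = 7.080

The sample proportion is 836/1960 = 0.42653. p̂ − p₀ = 0.076531.
Continuity correction 1/(2n) = 1/3920 = 0.000255.
Corrected numerator: |0.076531| − 0.000255 = 0.076276.
Under H₀, SE = √(p₀(1−p₀)/n) = √(0.35·0.65/1960) = √0.000116071 = 0.010774.
z = (+)0.076276/0.010774 = 7.080.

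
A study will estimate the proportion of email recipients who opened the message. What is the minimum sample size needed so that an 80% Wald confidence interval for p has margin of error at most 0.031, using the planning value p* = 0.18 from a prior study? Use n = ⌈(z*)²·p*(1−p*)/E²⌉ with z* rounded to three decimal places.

The 80% critical value is z* = 1.282.
p*(1−p*) = 0.18·0.82 = 0.1476.
Required n before rounding: 1.643524 × 0.1476 / 0.031² = 252.429.
Rounding up, n = 253.

n = 253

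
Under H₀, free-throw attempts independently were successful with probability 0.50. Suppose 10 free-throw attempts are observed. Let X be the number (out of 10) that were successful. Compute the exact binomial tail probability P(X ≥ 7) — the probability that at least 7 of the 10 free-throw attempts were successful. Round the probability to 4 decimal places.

P = 0.1719

X ~ Binomial(n=10, p=0.50).
P(X ≥ 7) = C(10,7)·0.50^7·0.50^3 + C(10,8)·0.50^8·0.50^2 + C(10,9)·0.50^9·0.50^1 + C(10,10)·0.50^10·0.50^0.
= 0.117188 + 0.043945 + 0.009766 + 0.000977 = 0.1719.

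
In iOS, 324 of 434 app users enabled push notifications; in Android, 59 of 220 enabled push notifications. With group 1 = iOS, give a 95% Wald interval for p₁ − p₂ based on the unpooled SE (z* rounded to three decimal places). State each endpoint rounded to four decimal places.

(0.4069, 0.5498)

p̂₁ = 0.74654, p̂₂ = 0.26818, so the observed difference is 0.47836.
Unpooled SE = √(p̂₁(1−p̂₁)/n₁ + p̂₂(1−p̂₂)/n₂) = √(0.000435982 + 0.000892092) = 0.036443.
z* = 1.960 at the 95% level. Margin = 1.960·0.036443 = 0.07143.
Interval: 0.47836 ± 0.07143 → (0.4069, 0.5498).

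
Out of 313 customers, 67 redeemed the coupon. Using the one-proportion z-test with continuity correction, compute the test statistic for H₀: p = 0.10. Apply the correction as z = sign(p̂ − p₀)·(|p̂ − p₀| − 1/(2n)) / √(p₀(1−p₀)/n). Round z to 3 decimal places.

z = 6.632

Sample proportion p̂ = 67/313 = 0.21406. p̂ − p₀ = 0.114058.
Continuity correction 1/(2n) = 1/626 = 0.001597.
Corrected numerator: |0.114058| − 0.001597 = 0.112461.
SE₀ = √(0.10·0.90/313) = 0.016957.
z = +0.112461/0.016957 = 6.632.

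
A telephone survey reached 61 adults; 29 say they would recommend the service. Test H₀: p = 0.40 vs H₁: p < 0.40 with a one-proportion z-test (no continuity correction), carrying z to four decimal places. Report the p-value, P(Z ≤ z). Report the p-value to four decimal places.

The sample proportion is 29/61 = 0.47541.
Null standard error: √(0.40·0.60/61) = √0.003934426 = 0.062725.
z = (p̂ − p₀)/SE = (29/61 − 0.40)/0.062725 ≈ 1.2022.
From the standard normal, P(Z ≤ z) = 0.8854.

p-value = 0.8854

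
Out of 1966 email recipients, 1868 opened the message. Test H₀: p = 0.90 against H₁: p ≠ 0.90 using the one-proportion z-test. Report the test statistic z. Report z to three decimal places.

z = 7.412

Sample proportion p̂ = 1868/1966 = 0.95015.
SE₀ = √(0.90·0.10/1966) = 0.006766.
z = (0.95015 − 0.90)/0.006766 = 0.05015/0.006766 = 7.412.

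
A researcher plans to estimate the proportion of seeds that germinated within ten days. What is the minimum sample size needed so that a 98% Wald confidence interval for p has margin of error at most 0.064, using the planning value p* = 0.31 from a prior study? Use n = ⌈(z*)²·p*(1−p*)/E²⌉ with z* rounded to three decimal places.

n = 283

z* = 2.326 at the 98% level.
p*(1−p*) = 0.31·0.69 = 0.2139.
(z*)²·p*(1−p*)/E² = 5.410276·0.2139/0.004096 = 282.534.
Rounding up, n = 283.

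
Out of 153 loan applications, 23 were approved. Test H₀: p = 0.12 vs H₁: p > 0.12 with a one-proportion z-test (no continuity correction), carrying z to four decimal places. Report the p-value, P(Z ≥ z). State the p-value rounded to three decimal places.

p-value = 0.124

p̂ = 23/153 = 0.15033.
SE₀ = √(0.12·0.88/153) = 0.026272.
Test statistic (full precision, shown to 4 dp): z = (23/153 − 0.12)/SE₀ ≈ 1.1544.
p-value = P(Z ≥ z) with z = 1.1544 → 0.124.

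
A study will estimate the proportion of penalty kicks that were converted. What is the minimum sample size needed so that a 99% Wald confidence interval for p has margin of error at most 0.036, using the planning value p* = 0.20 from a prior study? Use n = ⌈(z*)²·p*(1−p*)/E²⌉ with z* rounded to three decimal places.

For 99% confidence, z* = 2.576.
p*(1−p*) = 0.1600.
(z*)²·p*(1−p*)/E² = 6.635776·0.1600/0.001296 = 819.232.
⌈819.232⌉ = 820.

n = 820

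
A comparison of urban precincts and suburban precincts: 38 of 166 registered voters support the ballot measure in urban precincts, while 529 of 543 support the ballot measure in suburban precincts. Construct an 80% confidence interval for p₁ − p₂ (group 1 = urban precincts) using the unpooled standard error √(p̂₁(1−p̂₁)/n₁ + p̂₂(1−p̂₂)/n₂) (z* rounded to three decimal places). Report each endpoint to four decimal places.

p̂₁ = 0.22892, p̂₂ = 0.97422, so the observed difference is -0.74530.
SE = √(0.001063333 + 0.000046258) = √0.001109591 = 0.033311.
The 80% critical value is z* = 1.282. Margin of error = 0.04270.
Interval: -0.74530 ± 0.04270 → (-0.7880, -0.7026).

(-0.7880, -0.7026)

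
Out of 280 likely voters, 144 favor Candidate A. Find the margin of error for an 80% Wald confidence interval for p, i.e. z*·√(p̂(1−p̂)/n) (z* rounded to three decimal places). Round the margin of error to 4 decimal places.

ME = 0.0383

Sample proportion p̂ = 144/280 = 0.51429.
Standard error of p̂: √(0.249796/280) = √0.000892128 = 0.029869.
z* = 1.282 at the 80% level.
Margin of error = z*·SE = 1.282 × 0.029869 = 0.0383.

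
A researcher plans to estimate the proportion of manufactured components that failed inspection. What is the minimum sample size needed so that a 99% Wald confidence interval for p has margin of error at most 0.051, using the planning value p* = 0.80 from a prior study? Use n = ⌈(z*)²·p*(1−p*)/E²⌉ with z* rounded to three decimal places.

The 99% critical value is z* = 2.576.
p*(1−p*) = 0.1600.
(z*)²·p*(1−p*)/E² = 6.635776·0.1600/0.002601 = 408.198.
Rounding up, n = 409.

n = 409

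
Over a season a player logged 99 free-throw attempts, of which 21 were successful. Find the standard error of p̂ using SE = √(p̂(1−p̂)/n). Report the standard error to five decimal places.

p̂ = 21/99 = 0.21212.
p̂(1−p̂) = 0.21212·0.78788 = 0.167125.
SE = √(0.167125/99) = 0.04109.

SE = 0.04109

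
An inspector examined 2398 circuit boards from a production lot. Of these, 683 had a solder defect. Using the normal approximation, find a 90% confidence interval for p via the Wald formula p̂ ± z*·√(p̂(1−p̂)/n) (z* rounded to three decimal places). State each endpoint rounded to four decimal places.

The sample proportion is 683/2398 = 0.28482.
SE = √(p̂(1−p̂)/n) = √(0.203698/2398) = 0.009217.
The 90% critical value is z* = 1.645.
Margin = 1.645·0.009217 = 0.01516.
CI: 0.28482 ± 0.01516 = (0.2697, 0.3000).

(0.2697, 0.3000)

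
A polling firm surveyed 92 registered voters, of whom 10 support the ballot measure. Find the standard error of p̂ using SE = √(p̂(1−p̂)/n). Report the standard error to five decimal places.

The sample proportion is 10/92 = 0.10870.
p̂(1−p̂) = 0.096884.
SE = √(0.096884/92) = √0.001053087 = 0.03245.

SE = 0.03245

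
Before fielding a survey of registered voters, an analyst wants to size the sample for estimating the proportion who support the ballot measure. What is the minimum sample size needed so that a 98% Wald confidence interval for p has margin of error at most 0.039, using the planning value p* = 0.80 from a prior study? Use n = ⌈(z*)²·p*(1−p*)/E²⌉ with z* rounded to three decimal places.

z* = 2.326 at the 98% level.
p*(1−p*) = 0.1600.
(z*)²·p*(1−p*)/E² = 5.410276·0.1600/0.001521 = 569.128.
Rounding up, n = 570.

n = 570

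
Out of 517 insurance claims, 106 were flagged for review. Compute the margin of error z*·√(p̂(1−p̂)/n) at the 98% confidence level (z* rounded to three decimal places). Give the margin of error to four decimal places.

ME = 0.0413

p̂ = 106/517 = 0.20503.
Standard error of p̂: √(0.162992/517) = √0.000315265 = 0.017756.
For 98% confidence, z* = 2.326.
ME = 2.326·0.017756 = 0.0413.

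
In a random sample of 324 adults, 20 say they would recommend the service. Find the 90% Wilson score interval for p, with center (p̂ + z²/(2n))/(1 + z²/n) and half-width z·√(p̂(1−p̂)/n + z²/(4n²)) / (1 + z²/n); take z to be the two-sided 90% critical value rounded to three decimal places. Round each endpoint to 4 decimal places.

p̂ = 20/324 = 0.06173; z = 1.645, so z² = 2.706025.
1 + z²/n = 1.008352.
Adjusted center: (0.06173 + z²/(2n))/1.008352 = 0.06536.
Radicand: p̂(1−p̂)/n + z²/(4n²) = 0.000178759 + 0.000006444 = 0.000185203.
Half-width = z·√(radicand)/denom = 1.645·0.013609/1.008352 = 0.02220.
So the interval runs from 0.0432 to 0.0876.

(0.0432, 0.0876)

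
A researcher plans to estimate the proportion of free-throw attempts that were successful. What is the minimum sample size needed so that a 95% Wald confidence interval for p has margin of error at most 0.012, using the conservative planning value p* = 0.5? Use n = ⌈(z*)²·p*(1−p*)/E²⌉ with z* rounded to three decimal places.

For 95% confidence, z* = 1.960.
p*(1−p*) = 0.2500.
Required n before rounding: 3.841600 × 0.2500 / 0.012² = 6669.444.
Rounding up, n = 6670.

n = 6670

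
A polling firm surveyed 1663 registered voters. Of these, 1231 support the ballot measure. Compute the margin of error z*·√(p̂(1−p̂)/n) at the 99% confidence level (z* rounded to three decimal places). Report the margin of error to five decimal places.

ME = 0.02770

Sample proportion p̂ = 1231/1663 = 0.74023.
SE = √(p̂(1−p̂)/n) = √(0.192290/1663) = 0.010753.
z* = 2.576 at the 99% level.
ME = 2.576·0.010753 = 0.02770.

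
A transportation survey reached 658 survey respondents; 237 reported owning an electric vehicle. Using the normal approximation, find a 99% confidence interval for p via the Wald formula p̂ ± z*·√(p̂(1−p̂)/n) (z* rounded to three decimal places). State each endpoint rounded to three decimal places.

(0.312, 0.408)

Sample proportion p̂ = 237/658 = 0.36018.
SE = √(p̂(1−p̂)/n) = √(0.230451/658) = 0.018714.
For 99% confidence, z* = 2.576.
Margin of error: 2.576 × 0.018714 = 0.04821.
CI: 0.36018 ± 0.04821 = (0.312, 0.408).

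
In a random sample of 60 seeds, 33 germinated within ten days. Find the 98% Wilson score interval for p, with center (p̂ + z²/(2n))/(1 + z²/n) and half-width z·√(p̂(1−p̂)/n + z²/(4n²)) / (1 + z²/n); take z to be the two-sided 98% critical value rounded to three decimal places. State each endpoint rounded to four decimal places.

(0.4027, 0.6890)

p̂ = 33/60 = 0.55000; z = 2.326, so z² = 5.410276.
1 + z²/n = 1.090171.
Center = (0.55000 + 0.045086)/1.090171 = 0.54586.
Radicand: p̂(1−p̂)/n + z²/(4n²) = 0.004125000 + 0.000375714 = 0.004500714.
Half-width = 2.326·√0.004500714/1.090171 = 0.14314.
CI: 0.54586 ± 0.14314 = (0.4027, 0.6890).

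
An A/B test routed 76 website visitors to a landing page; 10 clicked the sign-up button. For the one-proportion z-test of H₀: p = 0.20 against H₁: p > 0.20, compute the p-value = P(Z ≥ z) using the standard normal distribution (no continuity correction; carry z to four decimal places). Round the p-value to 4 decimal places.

With x = 10 successes in n = 76, p̂ = 0.13158.
Null standard error: √(0.20·0.80/76) = √0.002105263 = 0.045883.
Test statistic (full precision, shown to 4 dp): z = (10/76 − 0.20)/SE₀ ≈ -1.4912.
From the standard normal, P(Z ≥ z) = 0.9320.

p-value = 0.9320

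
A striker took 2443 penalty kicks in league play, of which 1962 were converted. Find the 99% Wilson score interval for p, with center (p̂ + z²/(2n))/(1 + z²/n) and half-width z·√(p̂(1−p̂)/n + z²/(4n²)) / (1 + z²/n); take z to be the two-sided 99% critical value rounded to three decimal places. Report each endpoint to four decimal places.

(0.7816, 0.8230)

p̂ = 1962/2443 = 0.80311; z = 2.576, so z² = 6.635776.
1 + z²/n = 1.002716.
Center = (0.80311 + 0.001358)/1.002716 = 0.80229.
Radicand: p̂(1−p̂)/n + z²/(4n²) = 0.000064725 + 0.000000278 = 0.000065003.
Half-width = z·√(radicand)/denom = 2.576·0.008062/1.002716 = 0.02071.
So the interval runs from 0.7816 to 0.8230.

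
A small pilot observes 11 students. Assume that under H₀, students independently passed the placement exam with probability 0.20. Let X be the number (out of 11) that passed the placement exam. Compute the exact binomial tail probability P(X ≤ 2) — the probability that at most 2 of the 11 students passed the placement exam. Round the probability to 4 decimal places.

P = 0.6174

X is binomial with n = 11 and p = 0.20.
P(X ≤ 2) = C(11,0)·0.20^0·0.80^11 + C(11,1)·0.20^1·0.80^10 + C(11,2)·0.20^2·0.80^9.
= 0.085899 + 0.236223 + 0.295279 = 0.6174.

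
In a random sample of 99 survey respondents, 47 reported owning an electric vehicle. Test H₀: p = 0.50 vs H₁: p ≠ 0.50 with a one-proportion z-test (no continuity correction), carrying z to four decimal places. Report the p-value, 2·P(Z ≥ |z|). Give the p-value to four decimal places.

p-value = 0.6153

With x = 47 successes in n = 99, p̂ = 0.47475.
SE₀ = √(0.50·0.50/99) = 0.050252.
Test statistic (full precision, shown to 4 dp): z = (47/99 − 0.50)/SE₀ ≈ -0.5025.
p-value = 2·P(Z ≥ |z|) with z = -0.5025 → 0.6153.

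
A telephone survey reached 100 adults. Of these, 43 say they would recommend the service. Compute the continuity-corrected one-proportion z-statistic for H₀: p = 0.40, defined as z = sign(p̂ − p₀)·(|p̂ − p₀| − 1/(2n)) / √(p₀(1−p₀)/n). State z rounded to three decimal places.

z = 0.510

The sample proportion is 43/100 = 0.43000. p̂ − p₀ = 0.030000.
1/(2n) = 0.005000.
Corrected numerator: |0.030000| − 0.005000 = 0.025000.
Null standard error: √(0.40·0.60/100) = √0.002400000 = 0.048990.
z = (+)0.025000/0.048990 = 0.510.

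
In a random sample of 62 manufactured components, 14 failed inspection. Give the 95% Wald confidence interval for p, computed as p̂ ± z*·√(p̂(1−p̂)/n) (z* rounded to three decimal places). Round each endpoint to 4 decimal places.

p̂ = 14/62 = 0.22581.
SE(p̂) = √(0.22581·0.77419/62) = 0.053100.
For 95% confidence, z* = 1.960.
Margin = 1.960·0.053100 = 0.10408.
CI: 0.22581 ± 0.10408 = (0.1217, 0.3299).

(0.1217, 0.3299)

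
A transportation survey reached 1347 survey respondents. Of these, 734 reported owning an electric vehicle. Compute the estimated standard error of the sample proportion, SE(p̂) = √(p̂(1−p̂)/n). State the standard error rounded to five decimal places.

p̂ = 734/1347 = 0.54491.
p̂(1−p̂) = 0.54491·0.45509 = 0.247983.
SE = √(0.247983/1347) = 0.01357.

SE = 0.01357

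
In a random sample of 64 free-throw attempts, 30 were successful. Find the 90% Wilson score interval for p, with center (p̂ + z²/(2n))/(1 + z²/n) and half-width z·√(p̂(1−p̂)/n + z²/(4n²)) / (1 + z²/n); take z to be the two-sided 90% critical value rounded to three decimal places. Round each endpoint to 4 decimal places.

(0.3695, 0.5705)

Here p̂ = 30/64 = 0.46875 and z = 1.645 (z² = 2.706025).
Denominator 1 + z²/n = 1 + 2.706025/64 = 1.042282.
Center = (0.46875 + 0.021141)/1.042282 = 0.47002.
Radicand: p̂(1−p̂)/n + z²/(4n²) = 0.003890991 + 0.000165163 = 0.004056154.
Half-width = z·√(radicand)/denom = 1.645·0.063688/1.042282 = 0.10052.
So the interval runs from 0.3695 to 0.5705.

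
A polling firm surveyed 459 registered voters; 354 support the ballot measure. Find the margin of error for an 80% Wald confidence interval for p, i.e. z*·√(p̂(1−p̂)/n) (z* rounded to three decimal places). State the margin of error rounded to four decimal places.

ME = 0.0251

Sample proportion p̂ = 354/459 = 0.77124.
Standard error of p̂: √(0.176428/459) = √0.000384374 = 0.019605.
z* = 1.282 at the 80% level.
So ME = 0.0251.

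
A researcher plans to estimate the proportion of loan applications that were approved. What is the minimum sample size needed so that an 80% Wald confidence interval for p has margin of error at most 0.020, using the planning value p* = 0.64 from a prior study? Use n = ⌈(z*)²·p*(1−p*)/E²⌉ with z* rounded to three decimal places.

For 80% confidence, z* = 1.282.
p*(1−p*) = 0.64·0.36 = 0.2304.
Required n before rounding: 1.643524 × 0.2304 / 0.020² = 946.670.
⌈946.670⌉ = 947.

n = 947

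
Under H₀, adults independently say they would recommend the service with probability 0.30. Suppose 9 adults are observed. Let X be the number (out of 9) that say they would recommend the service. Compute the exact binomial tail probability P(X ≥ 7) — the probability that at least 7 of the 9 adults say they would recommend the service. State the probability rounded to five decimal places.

X is binomial with n = 9 and p = 0.30.
P(X ≥ 7) = C(9,7)·0.30^7·0.70^2 + C(9,8)·0.30^8·0.70^1 + C(9,9)·0.30^9·0.70^0.
= 0.003858 + 0.000413 + 0.000020 = 0.00429.

P = 0.00429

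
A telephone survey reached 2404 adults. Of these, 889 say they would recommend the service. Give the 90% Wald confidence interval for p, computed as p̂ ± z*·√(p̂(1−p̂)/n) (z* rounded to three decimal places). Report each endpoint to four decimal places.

(0.3536, 0.3860)

With x = 889 successes in n = 2404, p̂ = 0.36980.
SE = √(p̂(1−p̂)/n) = √(0.233048/2404) = 0.009846.
For 90% confidence, z* = 1.645.
Margin of error: 1.645 × 0.009846 = 0.01620.
So the interval runs from 0.3536 to 0.3860.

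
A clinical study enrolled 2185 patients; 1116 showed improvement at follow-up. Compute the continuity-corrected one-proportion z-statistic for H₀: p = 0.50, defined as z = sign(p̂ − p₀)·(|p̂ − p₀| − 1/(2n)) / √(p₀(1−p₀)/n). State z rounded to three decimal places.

p̂ = 1116/2185 = 0.51076. p̂ − p₀ = 0.010755.
Continuity correction 1/(2n) = 1/4370 = 0.000229.
Corrected numerator: |0.010755| − 0.000229 = 0.010526.
Under H₀, SE = √(p₀(1−p₀)/n) = √(0.50·0.50/2185) = √0.000114416 = 0.010697.
z = (+)0.010526/0.010697 = 0.984.

z = 0.984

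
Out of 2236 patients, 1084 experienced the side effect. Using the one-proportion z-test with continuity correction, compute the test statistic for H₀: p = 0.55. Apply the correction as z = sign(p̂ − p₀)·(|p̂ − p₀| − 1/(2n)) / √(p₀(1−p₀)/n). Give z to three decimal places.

The sample proportion is 1084/2236 = 0.48479. p̂ − p₀ = -0.065206.
Continuity correction 1/(2n) = 1/4472 = 0.000224.
Corrected numerator: |-0.065206| − 0.000224 = 0.064982.
Null standard error: √(0.55·0.45/2236) = √0.000110689 = 0.010521.
z = −0.064982/0.010521 = -6.176.

z = -6.176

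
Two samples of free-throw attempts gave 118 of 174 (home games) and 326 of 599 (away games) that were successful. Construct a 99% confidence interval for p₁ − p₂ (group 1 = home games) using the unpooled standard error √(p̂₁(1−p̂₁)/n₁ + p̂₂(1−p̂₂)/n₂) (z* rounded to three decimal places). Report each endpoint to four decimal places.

p̂₁ = 0.67816, p̂₂ = 0.54424, so the observed difference is 0.13392.
Unpooled SE = √(p̂₁(1−p̂₁)/n₁ + p̂₂(1−p̂₂)/n₂) = √(0.001254360 + 0.000414095) = 0.040847.
The 99% critical value is z* = 2.576. Margin of error = 0.10522.
CI: 0.13392 ± 0.10522 = (0.0287, 0.2391).

(0.0287, 0.2391)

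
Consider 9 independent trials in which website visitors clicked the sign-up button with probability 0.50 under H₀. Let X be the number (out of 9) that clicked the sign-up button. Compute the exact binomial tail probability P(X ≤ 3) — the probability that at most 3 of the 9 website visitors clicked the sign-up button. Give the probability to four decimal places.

P = 0.2539

X ~ Binomial(n=9, p=0.50).
P(X ≤ 3) = C(9,0)·0.50^0·0.50^9 + C(9,1)·0.50^1·0.50^8 + C(9,2)·0.50^2·0.50^7 + C(9,3)·0.50^3·0.50^6.
= 0.001953 + 0.017578 + 0.070312 + 0.164062 = 0.2539.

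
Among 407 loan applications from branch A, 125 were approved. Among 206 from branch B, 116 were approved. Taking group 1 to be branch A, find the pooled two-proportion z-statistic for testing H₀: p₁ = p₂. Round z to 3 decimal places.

p̂₁ = 125/407 = 0.30713, p̂₂ = 116/206 = 0.56311.
Pooled p̂ = (125+116)/(407+206) = 241/613 = 0.39315.
SE = √[p̂(1−p̂)(1/n₁+1/n₂)] = √[0.39315·0.60685·(1/407+1/206)] ≈ 0.041766.
z = (p̂₁ − p̂₂)/SE = (0.30713 − 0.56311)/0.041766 = -0.25598/0.041766 = -6.129.

z = -6.129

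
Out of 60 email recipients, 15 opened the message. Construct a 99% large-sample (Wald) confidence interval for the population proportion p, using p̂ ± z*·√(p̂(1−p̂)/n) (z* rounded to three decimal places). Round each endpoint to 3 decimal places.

Sample proportion p̂ = 15/60 = 0.25000.
SE(p̂) = √(0.25000·0.75000/60) = 0.055902.
z* = 2.576 at the 99% level.
Margin of error: 2.576 × 0.055902 = 0.14400.
Interval: 0.25000 ± 0.14400 → (0.106, 0.394).

(0.106, 0.394)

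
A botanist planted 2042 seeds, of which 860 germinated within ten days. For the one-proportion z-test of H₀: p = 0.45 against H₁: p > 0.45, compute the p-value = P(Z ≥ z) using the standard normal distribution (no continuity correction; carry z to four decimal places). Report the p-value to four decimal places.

p̂ = 860/2042 = 0.42116.
Null standard error: √(0.45·0.55/2042) = √0.000121205 = 0.011009.
z = (p̂ − p₀)/SE = (860/2042 − 0.45)/0.011009 ≈ -2.6200.
From the standard normal, P(Z ≥ z) = 0.9956.

p-value = 0.9956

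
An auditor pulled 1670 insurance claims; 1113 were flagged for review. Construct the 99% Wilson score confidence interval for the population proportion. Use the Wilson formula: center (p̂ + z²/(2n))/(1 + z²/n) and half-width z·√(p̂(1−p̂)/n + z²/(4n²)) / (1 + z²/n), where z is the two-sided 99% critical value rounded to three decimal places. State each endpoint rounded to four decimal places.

(0.6361, 0.6955)

p̂ = 1113/1670 = 0.66647; z = 2.576, so z² = 6.635776.
Denominator 1 + z²/n = 1 + 6.635776/1670 = 1.003974.
Adjusted center: (0.66647 + z²/(2n))/1.003974 = 0.66581.
Radicand: p̂(1−p̂)/n + z²/(4n²) = 0.000133107 + 0.000000595 = 0.000133702.
Half-width = z·√(radicand)/denom = 2.576·0.011563/1.003974 = 0.02967.
CI: 0.66581 ± 0.02967 = (0.6361, 0.6955).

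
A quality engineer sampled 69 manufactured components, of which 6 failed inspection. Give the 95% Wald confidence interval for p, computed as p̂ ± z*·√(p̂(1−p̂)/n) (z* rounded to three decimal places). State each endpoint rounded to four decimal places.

Sample proportion p̂ = 6/69 = 0.08696.
SE = √(p̂(1−p̂)/n) = √(0.079395/69) = 0.033921.
z* = 1.960 at the 95% level.
Margin of error: 1.960 × 0.033921 = 0.06649.
So the interval runs from 0.0205 to 0.1534.

(0.0205, 0.1534)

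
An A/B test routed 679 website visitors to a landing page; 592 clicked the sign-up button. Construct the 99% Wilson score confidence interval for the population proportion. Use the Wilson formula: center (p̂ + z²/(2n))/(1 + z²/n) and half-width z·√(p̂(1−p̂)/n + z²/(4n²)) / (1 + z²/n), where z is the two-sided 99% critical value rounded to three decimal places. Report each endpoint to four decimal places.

p̂ = 592/679 = 0.87187; z = 2.576, so z² = 6.635776.
1 + z²/n = 1.009773.
Adjusted center: (0.87187 + z²/(2n))/1.009773 = 0.86827.
Radicand: p̂(1−p̂)/n + z²/(4n²) = 0.000164525 + 0.000003598 = 0.000168123.
Half-width = z·√(radicand)/denom = 2.576·0.012966/1.009773 = 0.03308.
Interval: 0.86827 ± 0.03308 → (0.8352, 0.9013).

(0.8352, 0.9013)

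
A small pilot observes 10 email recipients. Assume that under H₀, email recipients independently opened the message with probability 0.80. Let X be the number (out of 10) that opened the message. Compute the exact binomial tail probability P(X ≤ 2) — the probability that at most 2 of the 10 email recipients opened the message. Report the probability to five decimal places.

X is binomial with n = 10 and p = 0.80.
P(X ≤ 2) = C(10,0)·0.80^0·0.20^10 + C(10,1)·0.80^1·0.20^9 + C(10,2)·0.80^2·0.20^8.
= 0.000000 + 0.000004 + 0.000074 = 0.00008.

P = 0.00008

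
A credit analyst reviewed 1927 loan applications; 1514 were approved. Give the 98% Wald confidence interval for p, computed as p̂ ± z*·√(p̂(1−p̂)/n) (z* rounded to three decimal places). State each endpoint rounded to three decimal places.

p̂ = 1514/1927 = 0.78568.
SE = √(p̂(1−p̂)/n) = √(0.168389/1927) = 0.009348.
For 98% confidence, z* = 2.326.
Margin of error: 2.326 × 0.009348 = 0.02174.
Interval: 0.78568 ± 0.02174 → (0.764, 0.807).

(0.764, 0.807)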